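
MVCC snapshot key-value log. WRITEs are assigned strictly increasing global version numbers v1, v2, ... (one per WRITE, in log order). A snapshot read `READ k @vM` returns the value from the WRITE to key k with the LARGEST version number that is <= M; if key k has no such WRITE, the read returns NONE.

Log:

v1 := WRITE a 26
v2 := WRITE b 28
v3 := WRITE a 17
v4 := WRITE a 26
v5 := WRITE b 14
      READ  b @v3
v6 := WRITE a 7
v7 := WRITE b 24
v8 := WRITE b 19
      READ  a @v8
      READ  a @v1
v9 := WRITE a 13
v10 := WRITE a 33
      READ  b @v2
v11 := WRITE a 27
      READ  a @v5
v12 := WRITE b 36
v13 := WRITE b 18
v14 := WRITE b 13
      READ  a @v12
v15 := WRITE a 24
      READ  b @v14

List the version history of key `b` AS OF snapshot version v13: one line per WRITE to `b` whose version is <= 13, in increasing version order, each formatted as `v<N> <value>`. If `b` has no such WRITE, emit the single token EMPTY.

Scan writes for key=b with version <= 13:
  v1 WRITE a 26 -> skip
  v2 WRITE b 28 -> keep
  v3 WRITE a 17 -> skip
  v4 WRITE a 26 -> skip
  v5 WRITE b 14 -> keep
  v6 WRITE a 7 -> skip
  v7 WRITE b 24 -> keep
  v8 WRITE b 19 -> keep
  v9 WRITE a 13 -> skip
  v10 WRITE a 33 -> skip
  v11 WRITE a 27 -> skip
  v12 WRITE b 36 -> keep
  v13 WRITE b 18 -> keep
  v14 WRITE b 13 -> drop (> snap)
  v15 WRITE a 24 -> skip
Collected: [(2, 28), (5, 14), (7, 24), (8, 19), (12, 36), (13, 18)]

Answer: v2 28
v5 14
v7 24
v8 19
v12 36
v13 18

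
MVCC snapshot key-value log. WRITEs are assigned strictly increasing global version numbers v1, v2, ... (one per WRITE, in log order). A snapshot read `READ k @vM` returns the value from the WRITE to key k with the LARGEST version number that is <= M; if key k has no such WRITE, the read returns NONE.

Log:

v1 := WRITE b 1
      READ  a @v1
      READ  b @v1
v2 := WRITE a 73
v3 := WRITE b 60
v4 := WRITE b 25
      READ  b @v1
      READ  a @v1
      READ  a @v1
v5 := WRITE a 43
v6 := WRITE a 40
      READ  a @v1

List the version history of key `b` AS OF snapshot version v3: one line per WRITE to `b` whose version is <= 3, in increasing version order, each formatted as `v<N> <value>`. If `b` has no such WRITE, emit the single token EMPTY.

Answer: v1 1
v3 60

Derivation:
Scan writes for key=b with version <= 3:
  v1 WRITE b 1 -> keep
  v2 WRITE a 73 -> skip
  v3 WRITE b 60 -> keep
  v4 WRITE b 25 -> drop (> snap)
  v5 WRITE a 43 -> skip
  v6 WRITE a 40 -> skip
Collected: [(1, 1), (3, 60)]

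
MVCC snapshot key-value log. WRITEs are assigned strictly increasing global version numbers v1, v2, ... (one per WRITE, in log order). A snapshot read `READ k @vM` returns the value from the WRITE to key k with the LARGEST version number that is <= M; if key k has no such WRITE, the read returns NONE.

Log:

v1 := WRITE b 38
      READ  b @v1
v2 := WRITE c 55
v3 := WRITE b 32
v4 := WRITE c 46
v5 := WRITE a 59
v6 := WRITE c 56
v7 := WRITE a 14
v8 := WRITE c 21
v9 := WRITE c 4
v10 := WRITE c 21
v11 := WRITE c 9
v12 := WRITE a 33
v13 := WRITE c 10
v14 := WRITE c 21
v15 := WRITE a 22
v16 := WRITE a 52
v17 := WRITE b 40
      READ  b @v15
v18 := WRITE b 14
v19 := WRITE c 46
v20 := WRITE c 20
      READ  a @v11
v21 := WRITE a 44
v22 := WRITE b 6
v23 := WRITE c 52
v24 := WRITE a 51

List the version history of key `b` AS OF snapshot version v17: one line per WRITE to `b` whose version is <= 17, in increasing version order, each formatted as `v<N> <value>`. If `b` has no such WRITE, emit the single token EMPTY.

Scan writes for key=b with version <= 17:
  v1 WRITE b 38 -> keep
  v2 WRITE c 55 -> skip
  v3 WRITE b 32 -> keep
  v4 WRITE c 46 -> skip
  v5 WRITE a 59 -> skip
  v6 WRITE c 56 -> skip
  v7 WRITE a 14 -> skip
  v8 WRITE c 21 -> skip
  v9 WRITE c 4 -> skip
  v10 WRITE c 21 -> skip
  v11 WRITE c 9 -> skip
  v12 WRITE a 33 -> skip
  v13 WRITE c 10 -> skip
  v14 WRITE c 21 -> skip
  v15 WRITE a 22 -> skip
  v16 WRITE a 52 -> skip
  v17 WRITE b 40 -> keep
  v18 WRITE b 14 -> drop (> snap)
  v19 WRITE c 46 -> skip
  v20 WRITE c 20 -> skip
  v21 WRITE a 44 -> skip
  v22 WRITE b 6 -> drop (> snap)
  v23 WRITE c 52 -> skip
  v24 WRITE a 51 -> skip
Collected: [(1, 38), (3, 32), (17, 40)]

Answer: v1 38
v3 32
v17 40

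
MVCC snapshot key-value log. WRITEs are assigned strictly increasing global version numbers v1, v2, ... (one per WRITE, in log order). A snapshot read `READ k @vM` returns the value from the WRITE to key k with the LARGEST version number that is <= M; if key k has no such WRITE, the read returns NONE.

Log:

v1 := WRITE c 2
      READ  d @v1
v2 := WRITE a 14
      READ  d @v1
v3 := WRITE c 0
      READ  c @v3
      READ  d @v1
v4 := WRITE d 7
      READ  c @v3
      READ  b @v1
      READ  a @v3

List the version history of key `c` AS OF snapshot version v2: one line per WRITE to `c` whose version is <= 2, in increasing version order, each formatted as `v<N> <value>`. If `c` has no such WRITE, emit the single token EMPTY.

Answer: v1 2

Derivation:
Scan writes for key=c with version <= 2:
  v1 WRITE c 2 -> keep
  v2 WRITE a 14 -> skip
  v3 WRITE c 0 -> drop (> snap)
  v4 WRITE d 7 -> skip
Collected: [(1, 2)]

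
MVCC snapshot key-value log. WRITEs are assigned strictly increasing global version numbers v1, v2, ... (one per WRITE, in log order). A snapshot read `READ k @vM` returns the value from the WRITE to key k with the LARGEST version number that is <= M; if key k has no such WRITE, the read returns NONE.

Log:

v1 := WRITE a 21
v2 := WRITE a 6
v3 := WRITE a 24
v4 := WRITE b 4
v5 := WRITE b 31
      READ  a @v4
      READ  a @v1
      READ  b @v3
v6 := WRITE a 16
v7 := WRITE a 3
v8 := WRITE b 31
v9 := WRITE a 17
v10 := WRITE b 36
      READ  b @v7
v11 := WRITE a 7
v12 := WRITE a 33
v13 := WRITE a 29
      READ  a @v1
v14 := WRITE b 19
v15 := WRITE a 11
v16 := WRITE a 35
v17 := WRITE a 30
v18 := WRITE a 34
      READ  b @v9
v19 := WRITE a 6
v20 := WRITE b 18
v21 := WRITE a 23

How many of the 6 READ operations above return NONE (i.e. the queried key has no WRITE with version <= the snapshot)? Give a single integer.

v1: WRITE a=21  (a history now [(1, 21)])
v2: WRITE a=6  (a history now [(1, 21), (2, 6)])
v3: WRITE a=24  (a history now [(1, 21), (2, 6), (3, 24)])
v4: WRITE b=4  (b history now [(4, 4)])
v5: WRITE b=31  (b history now [(4, 4), (5, 31)])
READ a @v4: history=[(1, 21), (2, 6), (3, 24)] -> pick v3 -> 24
READ a @v1: history=[(1, 21), (2, 6), (3, 24)] -> pick v1 -> 21
READ b @v3: history=[(4, 4), (5, 31)] -> no version <= 3 -> NONE
v6: WRITE a=16  (a history now [(1, 21), (2, 6), (3, 24), (6, 16)])
v7: WRITE a=3  (a history now [(1, 21), (2, 6), (3, 24), (6, 16), (7, 3)])
v8: WRITE b=31  (b history now [(4, 4), (5, 31), (8, 31)])
v9: WRITE a=17  (a history now [(1, 21), (2, 6), (3, 24), (6, 16), (7, 3), (9, 17)])
v10: WRITE b=36  (b history now [(4, 4), (5, 31), (8, 31), (10, 36)])
READ b @v7: history=[(4, 4), (5, 31), (8, 31), (10, 36)] -> pick v5 -> 31
v11: WRITE a=7  (a history now [(1, 21), (2, 6), (3, 24), (6, 16), (7, 3), (9, 17), (11, 7)])
v12: WRITE a=33  (a history now [(1, 21), (2, 6), (3, 24), (6, 16), (7, 3), (9, 17), (11, 7), (12, 33)])
v13: WRITE a=29  (a history now [(1, 21), (2, 6), (3, 24), (6, 16), (7, 3), (9, 17), (11, 7), (12, 33), (13, 29)])
READ a @v1: history=[(1, 21), (2, 6), (3, 24), (6, 16), (7, 3), (9, 17), (11, 7), (12, 33), (13, 29)] -> pick v1 -> 21
v14: WRITE b=19  (b history now [(4, 4), (5, 31), (8, 31), (10, 36), (14, 19)])
v15: WRITE a=11  (a history now [(1, 21), (2, 6), (3, 24), (6, 16), (7, 3), (9, 17), (11, 7), (12, 33), (13, 29), (15, 11)])
v16: WRITE a=35  (a history now [(1, 21), (2, 6), (3, 24), (6, 16), (7, 3), (9, 17), (11, 7), (12, 33), (13, 29), (15, 11), (16, 35)])
v17: WRITE a=30  (a history now [(1, 21), (2, 6), (3, 24), (6, 16), (7, 3), (9, 17), (11, 7), (12, 33), (13, 29), (15, 11), (16, 35), (17, 30)])
v18: WRITE a=34  (a history now [(1, 21), (2, 6), (3, 24), (6, 16), (7, 3), (9, 17), (11, 7), (12, 33), (13, 29), (15, 11), (16, 35), (17, 30), (18, 34)])
READ b @v9: history=[(4, 4), (5, 31), (8, 31), (10, 36), (14, 19)] -> pick v8 -> 31
v19: WRITE a=6  (a history now [(1, 21), (2, 6), (3, 24), (6, 16), (7, 3), (9, 17), (11, 7), (12, 33), (13, 29), (15, 11), (16, 35), (17, 30), (18, 34), (19, 6)])
v20: WRITE b=18  (b history now [(4, 4), (5, 31), (8, 31), (10, 36), (14, 19), (20, 18)])
v21: WRITE a=23  (a history now [(1, 21), (2, 6), (3, 24), (6, 16), (7, 3), (9, 17), (11, 7), (12, 33), (13, 29), (15, 11), (16, 35), (17, 30), (18, 34), (19, 6), (21, 23)])
Read results in order: ['24', '21', 'NONE', '31', '21', '31']
NONE count = 1

Answer: 1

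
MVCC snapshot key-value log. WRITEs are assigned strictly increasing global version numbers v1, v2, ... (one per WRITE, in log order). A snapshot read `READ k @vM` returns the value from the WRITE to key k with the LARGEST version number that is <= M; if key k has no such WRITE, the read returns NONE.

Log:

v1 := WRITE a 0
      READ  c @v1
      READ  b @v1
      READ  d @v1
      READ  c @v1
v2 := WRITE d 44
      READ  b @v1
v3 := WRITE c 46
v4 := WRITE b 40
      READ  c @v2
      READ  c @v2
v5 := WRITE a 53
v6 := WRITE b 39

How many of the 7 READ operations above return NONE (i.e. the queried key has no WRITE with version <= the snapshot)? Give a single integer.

v1: WRITE a=0  (a history now [(1, 0)])
READ c @v1: history=[] -> no version <= 1 -> NONE
READ b @v1: history=[] -> no version <= 1 -> NONE
READ d @v1: history=[] -> no version <= 1 -> NONE
READ c @v1: history=[] -> no version <= 1 -> NONE
v2: WRITE d=44  (d history now [(2, 44)])
READ b @v1: history=[] -> no version <= 1 -> NONE
v3: WRITE c=46  (c history now [(3, 46)])
v4: WRITE b=40  (b history now [(4, 40)])
READ c @v2: history=[(3, 46)] -> no version <= 2 -> NONE
READ c @v2: history=[(3, 46)] -> no version <= 2 -> NONE
v5: WRITE a=53  (a history now [(1, 0), (5, 53)])
v6: WRITE b=39  (b history now [(4, 40), (6, 39)])
Read results in order: ['NONE', 'NONE', 'NONE', 'NONE', 'NONE', 'NONE', 'NONE']
NONE count = 7

Answer: 7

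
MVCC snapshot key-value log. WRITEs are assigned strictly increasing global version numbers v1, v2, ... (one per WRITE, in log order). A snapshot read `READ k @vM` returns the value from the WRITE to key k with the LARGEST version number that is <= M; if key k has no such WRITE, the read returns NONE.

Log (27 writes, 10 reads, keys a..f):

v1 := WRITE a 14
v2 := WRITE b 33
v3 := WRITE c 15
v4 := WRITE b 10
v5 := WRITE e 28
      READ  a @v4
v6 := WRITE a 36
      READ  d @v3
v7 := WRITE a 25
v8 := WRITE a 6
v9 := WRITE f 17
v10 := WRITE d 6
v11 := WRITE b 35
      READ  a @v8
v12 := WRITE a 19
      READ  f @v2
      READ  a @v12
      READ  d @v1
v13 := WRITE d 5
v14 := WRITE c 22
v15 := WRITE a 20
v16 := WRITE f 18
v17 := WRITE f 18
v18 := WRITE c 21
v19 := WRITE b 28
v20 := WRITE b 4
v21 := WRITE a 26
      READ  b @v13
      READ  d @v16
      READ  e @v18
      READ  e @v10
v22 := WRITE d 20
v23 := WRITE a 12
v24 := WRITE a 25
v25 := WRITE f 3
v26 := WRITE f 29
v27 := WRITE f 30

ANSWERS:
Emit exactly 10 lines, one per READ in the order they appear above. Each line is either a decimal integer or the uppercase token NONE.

Answer: 14
NONE
6
NONE
19
NONE
35
5
28
28

Derivation:
v1: WRITE a=14  (a history now [(1, 14)])
v2: WRITE b=33  (b history now [(2, 33)])
v3: WRITE c=15  (c history now [(3, 15)])
v4: WRITE b=10  (b history now [(2, 33), (4, 10)])
v5: WRITE e=28  (e history now [(5, 28)])
READ a @v4: history=[(1, 14)] -> pick v1 -> 14
v6: WRITE a=36  (a history now [(1, 14), (6, 36)])
READ d @v3: history=[] -> no version <= 3 -> NONE
v7: WRITE a=25  (a history now [(1, 14), (6, 36), (7, 25)])
v8: WRITE a=6  (a history now [(1, 14), (6, 36), (7, 25), (8, 6)])
v9: WRITE f=17  (f history now [(9, 17)])
v10: WRITE d=6  (d history now [(10, 6)])
v11: WRITE b=35  (b history now [(2, 33), (4, 10), (11, 35)])
READ a @v8: history=[(1, 14), (6, 36), (7, 25), (8, 6)] -> pick v8 -> 6
v12: WRITE a=19  (a history now [(1, 14), (6, 36), (7, 25), (8, 6), (12, 19)])
READ f @v2: history=[(9, 17)] -> no version <= 2 -> NONE
READ a @v12: history=[(1, 14), (6, 36), (7, 25), (8, 6), (12, 19)] -> pick v12 -> 19
READ d @v1: history=[(10, 6)] -> no version <= 1 -> NONE
v13: WRITE d=5  (d history now [(10, 6), (13, 5)])
v14: WRITE c=22  (c history now [(3, 15), (14, 22)])
v15: WRITE a=20  (a history now [(1, 14), (6, 36), (7, 25), (8, 6), (12, 19), (15, 20)])
v16: WRITE f=18  (f history now [(9, 17), (16, 18)])
v17: WRITE f=18  (f history now [(9, 17), (16, 18), (17, 18)])
v18: WRITE c=21  (c history now [(3, 15), (14, 22), (18, 21)])
v19: WRITE b=28  (b history now [(2, 33), (4, 10), (11, 35), (19, 28)])
v20: WRITE b=4  (b history now [(2, 33), (4, 10), (11, 35), (19, 28), (20, 4)])
v21: WRITE a=26  (a history now [(1, 14), (6, 36), (7, 25), (8, 6), (12, 19), (15, 20), (21, 26)])
READ b @v13: history=[(2, 33), (4, 10), (11, 35), (19, 28), (20, 4)] -> pick v11 -> 35
READ d @v16: history=[(10, 6), (13, 5)] -> pick v13 -> 5
READ e @v18: history=[(5, 28)] -> pick v5 -> 28
READ e @v10: history=[(5, 28)] -> pick v5 -> 28
v22: WRITE d=20  (d history now [(10, 6), (13, 5), (22, 20)])
v23: WRITE a=12  (a history now [(1, 14), (6, 36), (7, 25), (8, 6), (12, 19), (15, 20), (21, 26), (23, 12)])
v24: WRITE a=25  (a history now [(1, 14), (6, 36), (7, 25), (8, 6), (12, 19), (15, 20), (21, 26), (23, 12), (24, 25)])
v25: WRITE f=3  (f history now [(9, 17), (16, 18), (17, 18), (25, 3)])
v26: WRITE f=29  (f history now [(9, 17), (16, 18), (17, 18), (25, 3), (26, 29)])
v27: WRITE f=30  (f history now [(9, 17), (16, 18), (17, 18), (25, 3), (26, 29), (27, 30)])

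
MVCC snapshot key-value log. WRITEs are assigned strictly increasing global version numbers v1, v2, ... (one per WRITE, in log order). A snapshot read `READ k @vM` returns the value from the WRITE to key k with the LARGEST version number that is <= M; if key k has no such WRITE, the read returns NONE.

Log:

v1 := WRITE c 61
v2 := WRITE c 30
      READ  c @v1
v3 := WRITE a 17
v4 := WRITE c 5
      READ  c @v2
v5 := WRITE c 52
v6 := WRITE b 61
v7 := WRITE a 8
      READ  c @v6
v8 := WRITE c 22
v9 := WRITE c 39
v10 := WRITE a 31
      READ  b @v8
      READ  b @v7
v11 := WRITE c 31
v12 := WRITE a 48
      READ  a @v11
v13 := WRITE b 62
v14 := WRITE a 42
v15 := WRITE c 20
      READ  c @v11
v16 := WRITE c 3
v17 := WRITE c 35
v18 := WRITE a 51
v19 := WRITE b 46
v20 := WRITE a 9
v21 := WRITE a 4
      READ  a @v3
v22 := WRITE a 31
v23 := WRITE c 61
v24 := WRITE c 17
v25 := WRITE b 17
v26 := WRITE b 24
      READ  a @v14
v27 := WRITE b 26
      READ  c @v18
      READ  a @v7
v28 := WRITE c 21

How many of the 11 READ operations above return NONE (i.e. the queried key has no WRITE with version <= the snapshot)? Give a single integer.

Answer: 0

Derivation:
v1: WRITE c=61  (c history now [(1, 61)])
v2: WRITE c=30  (c history now [(1, 61), (2, 30)])
READ c @v1: history=[(1, 61), (2, 30)] -> pick v1 -> 61
v3: WRITE a=17  (a history now [(3, 17)])
v4: WRITE c=5  (c history now [(1, 61), (2, 30), (4, 5)])
READ c @v2: history=[(1, 61), (2, 30), (4, 5)] -> pick v2 -> 30
v5: WRITE c=52  (c history now [(1, 61), (2, 30), (4, 5), (5, 52)])
v6: WRITE b=61  (b history now [(6, 61)])
v7: WRITE a=8  (a history now [(3, 17), (7, 8)])
READ c @v6: history=[(1, 61), (2, 30), (4, 5), (5, 52)] -> pick v5 -> 52
v8: WRITE c=22  (c history now [(1, 61), (2, 30), (4, 5), (5, 52), (8, 22)])
v9: WRITE c=39  (c history now [(1, 61), (2, 30), (4, 5), (5, 52), (8, 22), (9, 39)])
v10: WRITE a=31  (a history now [(3, 17), (7, 8), (10, 31)])
READ b @v8: history=[(6, 61)] -> pick v6 -> 61
READ b @v7: history=[(6, 61)] -> pick v6 -> 61
v11: WRITE c=31  (c history now [(1, 61), (2, 30), (4, 5), (5, 52), (8, 22), (9, 39), (11, 31)])
v12: WRITE a=48  (a history now [(3, 17), (7, 8), (10, 31), (12, 48)])
READ a @v11: history=[(3, 17), (7, 8), (10, 31), (12, 48)] -> pick v10 -> 31
v13: WRITE b=62  (b history now [(6, 61), (13, 62)])
v14: WRITE a=42  (a history now [(3, 17), (7, 8), (10, 31), (12, 48), (14, 42)])
v15: WRITE c=20  (c history now [(1, 61), (2, 30), (4, 5), (5, 52), (8, 22), (9, 39), (11, 31), (15, 20)])
READ c @v11: history=[(1, 61), (2, 30), (4, 5), (5, 52), (8, 22), (9, 39), (11, 31), (15, 20)] -> pick v11 -> 31
v16: WRITE c=3  (c history now [(1, 61), (2, 30), (4, 5), (5, 52), (8, 22), (9, 39), (11, 31), (15, 20), (16, 3)])
v17: WRITE c=35  (c history now [(1, 61), (2, 30), (4, 5), (5, 52), (8, 22), (9, 39), (11, 31), (15, 20), (16, 3), (17, 35)])
v18: WRITE a=51  (a history now [(3, 17), (7, 8), (10, 31), (12, 48), (14, 42), (18, 51)])
v19: WRITE b=46  (b history now [(6, 61), (13, 62), (19, 46)])
v20: WRITE a=9  (a history now [(3, 17), (7, 8), (10, 31), (12, 48), (14, 42), (18, 51), (20, 9)])
v21: WRITE a=4  (a history now [(3, 17), (7, 8), (10, 31), (12, 48), (14, 42), (18, 51), (20, 9), (21, 4)])
READ a @v3: history=[(3, 17), (7, 8), (10, 31), (12, 48), (14, 42), (18, 51), (20, 9), (21, 4)] -> pick v3 -> 17
v22: WRITE a=31  (a history now [(3, 17), (7, 8), (10, 31), (12, 48), (14, 42), (18, 51), (20, 9), (21, 4), (22, 31)])
v23: WRITE c=61  (c history now [(1, 61), (2, 30), (4, 5), (5, 52), (8, 22), (9, 39), (11, 31), (15, 20), (16, 3), (17, 35), (23, 61)])
v24: WRITE c=17  (c history now [(1, 61), (2, 30), (4, 5), (5, 52), (8, 22), (9, 39), (11, 31), (15, 20), (16, 3), (17, 35), (23, 61), (24, 17)])
v25: WRITE b=17  (b history now [(6, 61), (13, 62), (19, 46), (25, 17)])
v26: WRITE b=24  (b history now [(6, 61), (13, 62), (19, 46), (25, 17), (26, 24)])
READ a @v14: history=[(3, 17), (7, 8), (10, 31), (12, 48), (14, 42), (18, 51), (20, 9), (21, 4), (22, 31)] -> pick v14 -> 42
v27: WRITE b=26  (b history now [(6, 61), (13, 62), (19, 46), (25, 17), (26, 24), (27, 26)])
READ c @v18: history=[(1, 61), (2, 30), (4, 5), (5, 52), (8, 22), (9, 39), (11, 31), (15, 20), (16, 3), (17, 35), (23, 61), (24, 17)] -> pick v17 -> 35
READ a @v7: history=[(3, 17), (7, 8), (10, 31), (12, 48), (14, 42), (18, 51), (20, 9), (21, 4), (22, 31)] -> pick v7 -> 8
v28: WRITE c=21  (c history now [(1, 61), (2, 30), (4, 5), (5, 52), (8, 22), (9, 39), (11, 31), (15, 20), (16, 3), (17, 35), (23, 61), (24, 17), (28, 21)])
Read results in order: ['61', '30', '52', '61', '61', '31', '31', '17', '42', '35', '8']
NONE count = 0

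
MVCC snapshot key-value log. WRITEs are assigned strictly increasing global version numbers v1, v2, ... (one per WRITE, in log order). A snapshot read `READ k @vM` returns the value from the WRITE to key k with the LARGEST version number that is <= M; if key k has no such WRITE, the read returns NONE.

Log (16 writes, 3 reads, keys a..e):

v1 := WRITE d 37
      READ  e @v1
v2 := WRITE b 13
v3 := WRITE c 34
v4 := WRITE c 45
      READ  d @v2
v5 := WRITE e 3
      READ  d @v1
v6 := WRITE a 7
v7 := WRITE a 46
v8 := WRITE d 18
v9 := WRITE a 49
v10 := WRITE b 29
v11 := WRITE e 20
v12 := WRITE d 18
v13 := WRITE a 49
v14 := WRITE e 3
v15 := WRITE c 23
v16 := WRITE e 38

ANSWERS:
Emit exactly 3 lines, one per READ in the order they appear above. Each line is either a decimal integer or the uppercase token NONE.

Answer: NONE
37
37

Derivation:
v1: WRITE d=37  (d history now [(1, 37)])
READ e @v1: history=[] -> no version <= 1 -> NONE
v2: WRITE b=13  (b history now [(2, 13)])
v3: WRITE c=34  (c history now [(3, 34)])
v4: WRITE c=45  (c history now [(3, 34), (4, 45)])
READ d @v2: history=[(1, 37)] -> pick v1 -> 37
v5: WRITE e=3  (e history now [(5, 3)])
READ d @v1: history=[(1, 37)] -> pick v1 -> 37
v6: WRITE a=7  (a history now [(6, 7)])
v7: WRITE a=46  (a history now [(6, 7), (7, 46)])
v8: WRITE d=18  (d history now [(1, 37), (8, 18)])
v9: WRITE a=49  (a history now [(6, 7), (7, 46), (9, 49)])
v10: WRITE b=29  (b history now [(2, 13), (10, 29)])
v11: WRITE e=20  (e history now [(5, 3), (11, 20)])
v12: WRITE d=18  (d history now [(1, 37), (8, 18), (12, 18)])
v13: WRITE a=49  (a history now [(6, 7), (7, 46), (9, 49), (13, 49)])
v14: WRITE e=3  (e history now [(5, 3), (11, 20), (14, 3)])
v15: WRITE c=23  (c history now [(3, 34), (4, 45), (15, 23)])
v16: WRITE e=38  (e history now [(5, 3), (11, 20), (14, 3), (16, 38)])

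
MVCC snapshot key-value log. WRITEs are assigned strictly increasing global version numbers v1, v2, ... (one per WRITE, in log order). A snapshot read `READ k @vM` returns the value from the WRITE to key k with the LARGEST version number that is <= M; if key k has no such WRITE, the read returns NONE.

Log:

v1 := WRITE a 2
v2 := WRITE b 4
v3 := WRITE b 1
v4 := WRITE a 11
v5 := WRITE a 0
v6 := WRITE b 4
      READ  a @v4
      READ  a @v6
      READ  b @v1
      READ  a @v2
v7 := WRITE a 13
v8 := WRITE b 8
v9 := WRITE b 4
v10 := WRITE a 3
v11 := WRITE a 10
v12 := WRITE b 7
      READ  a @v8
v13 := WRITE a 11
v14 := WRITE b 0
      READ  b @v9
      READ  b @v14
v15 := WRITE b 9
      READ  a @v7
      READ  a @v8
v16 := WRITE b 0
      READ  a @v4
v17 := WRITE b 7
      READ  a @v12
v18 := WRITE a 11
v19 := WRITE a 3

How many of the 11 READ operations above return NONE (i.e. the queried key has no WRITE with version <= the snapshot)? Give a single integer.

Answer: 1

Derivation:
v1: WRITE a=2  (a history now [(1, 2)])
v2: WRITE b=4  (b history now [(2, 4)])
v3: WRITE b=1  (b history now [(2, 4), (3, 1)])
v4: WRITE a=11  (a history now [(1, 2), (4, 11)])
v5: WRITE a=0  (a history now [(1, 2), (4, 11), (5, 0)])
v6: WRITE b=4  (b history now [(2, 4), (3, 1), (6, 4)])
READ a @v4: history=[(1, 2), (4, 11), (5, 0)] -> pick v4 -> 11
READ a @v6: history=[(1, 2), (4, 11), (5, 0)] -> pick v5 -> 0
READ b @v1: history=[(2, 4), (3, 1), (6, 4)] -> no version <= 1 -> NONE
READ a @v2: history=[(1, 2), (4, 11), (5, 0)] -> pick v1 -> 2
v7: WRITE a=13  (a history now [(1, 2), (4, 11), (5, 0), (7, 13)])
v8: WRITE b=8  (b history now [(2, 4), (3, 1), (6, 4), (8, 8)])
v9: WRITE b=4  (b history now [(2, 4), (3, 1), (6, 4), (8, 8), (9, 4)])
v10: WRITE a=3  (a history now [(1, 2), (4, 11), (5, 0), (7, 13), (10, 3)])
v11: WRITE a=10  (a history now [(1, 2), (4, 11), (5, 0), (7, 13), (10, 3), (11, 10)])
v12: WRITE b=7  (b history now [(2, 4), (3, 1), (6, 4), (8, 8), (9, 4), (12, 7)])
READ a @v8: history=[(1, 2), (4, 11), (5, 0), (7, 13), (10, 3), (11, 10)] -> pick v7 -> 13
v13: WRITE a=11  (a history now [(1, 2), (4, 11), (5, 0), (7, 13), (10, 3), (11, 10), (13, 11)])
v14: WRITE b=0  (b history now [(2, 4), (3, 1), (6, 4), (8, 8), (9, 4), (12, 7), (14, 0)])
READ b @v9: history=[(2, 4), (3, 1), (6, 4), (8, 8), (9, 4), (12, 7), (14, 0)] -> pick v9 -> 4
READ b @v14: history=[(2, 4), (3, 1), (6, 4), (8, 8), (9, 4), (12, 7), (14, 0)] -> pick v14 -> 0
v15: WRITE b=9  (b history now [(2, 4), (3, 1), (6, 4), (8, 8), (9, 4), (12, 7), (14, 0), (15, 9)])
READ a @v7: history=[(1, 2), (4, 11), (5, 0), (7, 13), (10, 3), (11, 10), (13, 11)] -> pick v7 -> 13
READ a @v8: history=[(1, 2), (4, 11), (5, 0), (7, 13), (10, 3), (11, 10), (13, 11)] -> pick v7 -> 13
v16: WRITE b=0  (b history now [(2, 4), (3, 1), (6, 4), (8, 8), (9, 4), (12, 7), (14, 0), (15, 9), (16, 0)])
READ a @v4: history=[(1, 2), (4, 11), (5, 0), (7, 13), (10, 3), (11, 10), (13, 11)] -> pick v4 -> 11
v17: WRITE b=7  (b history now [(2, 4), (3, 1), (6, 4), (8, 8), (9, 4), (12, 7), (14, 0), (15, 9), (16, 0), (17, 7)])
READ a @v12: history=[(1, 2), (4, 11), (5, 0), (7, 13), (10, 3), (11, 10), (13, 11)] -> pick v11 -> 10
v18: WRITE a=11  (a history now [(1, 2), (4, 11), (5, 0), (7, 13), (10, 3), (11, 10), (13, 11), (18, 11)])
v19: WRITE a=3  (a history now [(1, 2), (4, 11), (5, 0), (7, 13), (10, 3), (11, 10), (13, 11), (18, 11), (19, 3)])
Read results in order: ['11', '0', 'NONE', '2', '13', '4', '0', '13', '13', '11', '10']
NONE count = 1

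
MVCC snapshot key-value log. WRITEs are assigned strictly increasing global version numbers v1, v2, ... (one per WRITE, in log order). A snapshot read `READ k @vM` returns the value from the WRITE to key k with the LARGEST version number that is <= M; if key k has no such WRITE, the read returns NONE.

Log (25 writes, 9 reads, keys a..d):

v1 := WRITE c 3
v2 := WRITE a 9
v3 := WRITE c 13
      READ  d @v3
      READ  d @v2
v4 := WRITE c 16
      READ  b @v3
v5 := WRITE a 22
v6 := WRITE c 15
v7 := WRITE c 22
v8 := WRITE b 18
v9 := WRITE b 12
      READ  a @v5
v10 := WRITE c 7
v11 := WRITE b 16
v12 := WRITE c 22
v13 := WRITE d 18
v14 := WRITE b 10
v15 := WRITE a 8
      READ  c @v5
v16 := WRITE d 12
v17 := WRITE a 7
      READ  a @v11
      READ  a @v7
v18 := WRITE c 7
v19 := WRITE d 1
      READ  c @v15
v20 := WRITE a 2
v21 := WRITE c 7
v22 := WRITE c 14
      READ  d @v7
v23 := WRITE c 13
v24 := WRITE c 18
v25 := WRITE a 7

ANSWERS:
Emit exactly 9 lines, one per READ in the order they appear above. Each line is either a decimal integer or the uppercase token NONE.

Answer: NONE
NONE
NONE
22
16
22
22
22
NONE

Derivation:
v1: WRITE c=3  (c history now [(1, 3)])
v2: WRITE a=9  (a history now [(2, 9)])
v3: WRITE c=13  (c history now [(1, 3), (3, 13)])
READ d @v3: history=[] -> no version <= 3 -> NONE
READ d @v2: history=[] -> no version <= 2 -> NONE
v4: WRITE c=16  (c history now [(1, 3), (3, 13), (4, 16)])
READ b @v3: history=[] -> no version <= 3 -> NONE
v5: WRITE a=22  (a history now [(2, 9), (5, 22)])
v6: WRITE c=15  (c history now [(1, 3), (3, 13), (4, 16), (6, 15)])
v7: WRITE c=22  (c history now [(1, 3), (3, 13), (4, 16), (6, 15), (7, 22)])
v8: WRITE b=18  (b history now [(8, 18)])
v9: WRITE b=12  (b history now [(8, 18), (9, 12)])
READ a @v5: history=[(2, 9), (5, 22)] -> pick v5 -> 22
v10: WRITE c=7  (c history now [(1, 3), (3, 13), (4, 16), (6, 15), (7, 22), (10, 7)])
v11: WRITE b=16  (b history now [(8, 18), (9, 12), (11, 16)])
v12: WRITE c=22  (c history now [(1, 3), (3, 13), (4, 16), (6, 15), (7, 22), (10, 7), (12, 22)])
v13: WRITE d=18  (d history now [(13, 18)])
v14: WRITE b=10  (b history now [(8, 18), (9, 12), (11, 16), (14, 10)])
v15: WRITE a=8  (a history now [(2, 9), (5, 22), (15, 8)])
READ c @v5: history=[(1, 3), (3, 13), (4, 16), (6, 15), (7, 22), (10, 7), (12, 22)] -> pick v4 -> 16
v16: WRITE d=12  (d history now [(13, 18), (16, 12)])
v17: WRITE a=7  (a history now [(2, 9), (5, 22), (15, 8), (17, 7)])
READ a @v11: history=[(2, 9), (5, 22), (15, 8), (17, 7)] -> pick v5 -> 22
READ a @v7: history=[(2, 9), (5, 22), (15, 8), (17, 7)] -> pick v5 -> 22
v18: WRITE c=7  (c history now [(1, 3), (3, 13), (4, 16), (6, 15), (7, 22), (10, 7), (12, 22), (18, 7)])
v19: WRITE d=1  (d history now [(13, 18), (16, 12), (19, 1)])
READ c @v15: history=[(1, 3), (3, 13), (4, 16), (6, 15), (7, 22), (10, 7), (12, 22), (18, 7)] -> pick v12 -> 22
v20: WRITE a=2  (a history now [(2, 9), (5, 22), (15, 8), (17, 7), (20, 2)])
v21: WRITE c=7  (c history now [(1, 3), (3, 13), (4, 16), (6, 15), (7, 22), (10, 7), (12, 22), (18, 7), (21, 7)])
v22: WRITE c=14  (c history now [(1, 3), (3, 13), (4, 16), (6, 15), (7, 22), (10, 7), (12, 22), (18, 7), (21, 7), (22, 14)])
READ d @v7: history=[(13, 18), (16, 12), (19, 1)] -> no version <= 7 -> NONE
v23: WRITE c=13  (c history now [(1, 3), (3, 13), (4, 16), (6, 15), (7, 22), (10, 7), (12, 22), (18, 7), (21, 7), (22, 14), (23, 13)])
v24: WRITE c=18  (c history now [(1, 3), (3, 13), (4, 16), (6, 15), (7, 22), (10, 7), (12, 22), (18, 7), (21, 7), (22, 14), (23, 13), (24, 18)])
v25: WRITE a=7  (a history now [(2, 9), (5, 22), (15, 8), (17, 7), (20, 2), (25, 7)])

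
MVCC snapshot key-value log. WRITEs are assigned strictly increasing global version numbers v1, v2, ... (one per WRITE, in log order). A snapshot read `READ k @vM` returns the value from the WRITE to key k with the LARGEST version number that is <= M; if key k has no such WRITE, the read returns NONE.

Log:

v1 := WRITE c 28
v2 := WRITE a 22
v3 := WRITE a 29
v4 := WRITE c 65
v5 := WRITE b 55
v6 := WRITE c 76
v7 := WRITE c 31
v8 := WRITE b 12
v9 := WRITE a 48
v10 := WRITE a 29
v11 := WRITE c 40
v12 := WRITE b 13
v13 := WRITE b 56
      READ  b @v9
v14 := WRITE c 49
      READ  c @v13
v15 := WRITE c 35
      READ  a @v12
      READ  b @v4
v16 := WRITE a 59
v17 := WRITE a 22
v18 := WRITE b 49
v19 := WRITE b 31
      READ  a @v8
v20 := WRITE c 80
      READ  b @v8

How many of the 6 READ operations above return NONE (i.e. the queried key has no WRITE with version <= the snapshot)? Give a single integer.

Answer: 1

Derivation:
v1: WRITE c=28  (c history now [(1, 28)])
v2: WRITE a=22  (a history now [(2, 22)])
v3: WRITE a=29  (a history now [(2, 22), (3, 29)])
v4: WRITE c=65  (c history now [(1, 28), (4, 65)])
v5: WRITE b=55  (b history now [(5, 55)])
v6: WRITE c=76  (c history now [(1, 28), (4, 65), (6, 76)])
v7: WRITE c=31  (c history now [(1, 28), (4, 65), (6, 76), (7, 31)])
v8: WRITE b=12  (b history now [(5, 55), (8, 12)])
v9: WRITE a=48  (a history now [(2, 22), (3, 29), (9, 48)])
v10: WRITE a=29  (a history now [(2, 22), (3, 29), (9, 48), (10, 29)])
v11: WRITE c=40  (c history now [(1, 28), (4, 65), (6, 76), (7, 31), (11, 40)])
v12: WRITE b=13  (b history now [(5, 55), (8, 12), (12, 13)])
v13: WRITE b=56  (b history now [(5, 55), (8, 12), (12, 13), (13, 56)])
READ b @v9: history=[(5, 55), (8, 12), (12, 13), (13, 56)] -> pick v8 -> 12
v14: WRITE c=49  (c history now [(1, 28), (4, 65), (6, 76), (7, 31), (11, 40), (14, 49)])
READ c @v13: history=[(1, 28), (4, 65), (6, 76), (7, 31), (11, 40), (14, 49)] -> pick v11 -> 40
v15: WRITE c=35  (c history now [(1, 28), (4, 65), (6, 76), (7, 31), (11, 40), (14, 49), (15, 35)])
READ a @v12: history=[(2, 22), (3, 29), (9, 48), (10, 29)] -> pick v10 -> 29
READ b @v4: history=[(5, 55), (8, 12), (12, 13), (13, 56)] -> no version <= 4 -> NONE
v16: WRITE a=59  (a history now [(2, 22), (3, 29), (9, 48), (10, 29), (16, 59)])
v17: WRITE a=22  (a history now [(2, 22), (3, 29), (9, 48), (10, 29), (16, 59), (17, 22)])
v18: WRITE b=49  (b history now [(5, 55), (8, 12), (12, 13), (13, 56), (18, 49)])
v19: WRITE b=31  (b history now [(5, 55), (8, 12), (12, 13), (13, 56), (18, 49), (19, 31)])
READ a @v8: history=[(2, 22), (3, 29), (9, 48), (10, 29), (16, 59), (17, 22)] -> pick v3 -> 29
v20: WRITE c=80  (c history now [(1, 28), (4, 65), (6, 76), (7, 31), (11, 40), (14, 49), (15, 35), (20, 80)])
READ b @v8: history=[(5, 55), (8, 12), (12, 13), (13, 56), (18, 49), (19, 31)] -> pick v8 -> 12
Read results in order: ['12', '40', '29', 'NONE', '29', '12']
NONE count = 1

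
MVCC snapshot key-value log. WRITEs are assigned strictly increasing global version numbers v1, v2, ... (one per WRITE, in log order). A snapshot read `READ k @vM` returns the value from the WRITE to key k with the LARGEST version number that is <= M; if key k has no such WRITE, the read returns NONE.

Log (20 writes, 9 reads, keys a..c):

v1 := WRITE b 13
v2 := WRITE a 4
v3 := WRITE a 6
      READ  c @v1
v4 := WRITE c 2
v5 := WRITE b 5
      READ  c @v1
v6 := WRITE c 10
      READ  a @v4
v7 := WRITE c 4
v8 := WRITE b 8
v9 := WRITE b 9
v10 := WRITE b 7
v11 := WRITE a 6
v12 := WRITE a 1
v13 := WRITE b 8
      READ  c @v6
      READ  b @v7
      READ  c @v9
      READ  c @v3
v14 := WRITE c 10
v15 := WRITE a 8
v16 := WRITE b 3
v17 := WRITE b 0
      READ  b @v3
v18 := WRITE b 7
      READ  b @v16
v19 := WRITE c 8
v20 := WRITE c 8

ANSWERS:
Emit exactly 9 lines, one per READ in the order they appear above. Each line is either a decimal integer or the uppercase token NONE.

v1: WRITE b=13  (b history now [(1, 13)])
v2: WRITE a=4  (a history now [(2, 4)])
v3: WRITE a=6  (a history now [(2, 4), (3, 6)])
READ c @v1: history=[] -> no version <= 1 -> NONE
v4: WRITE c=2  (c history now [(4, 2)])
v5: WRITE b=5  (b history now [(1, 13), (5, 5)])
READ c @v1: history=[(4, 2)] -> no version <= 1 -> NONE
v6: WRITE c=10  (c history now [(4, 2), (6, 10)])
READ a @v4: history=[(2, 4), (3, 6)] -> pick v3 -> 6
v7: WRITE c=4  (c history now [(4, 2), (6, 10), (7, 4)])
v8: WRITE b=8  (b history now [(1, 13), (5, 5), (8, 8)])
v9: WRITE b=9  (b history now [(1, 13), (5, 5), (8, 8), (9, 9)])
v10: WRITE b=7  (b history now [(1, 13), (5, 5), (8, 8), (9, 9), (10, 7)])
v11: WRITE a=6  (a history now [(2, 4), (3, 6), (11, 6)])
v12: WRITE a=1  (a history now [(2, 4), (3, 6), (11, 6), (12, 1)])
v13: WRITE b=8  (b history now [(1, 13), (5, 5), (8, 8), (9, 9), (10, 7), (13, 8)])
READ c @v6: history=[(4, 2), (6, 10), (7, 4)] -> pick v6 -> 10
READ b @v7: history=[(1, 13), (5, 5), (8, 8), (9, 9), (10, 7), (13, 8)] -> pick v5 -> 5
READ c @v9: history=[(4, 2), (6, 10), (7, 4)] -> pick v7 -> 4
READ c @v3: history=[(4, 2), (6, 10), (7, 4)] -> no version <= 3 -> NONE
v14: WRITE c=10  (c history now [(4, 2), (6, 10), (7, 4), (14, 10)])
v15: WRITE a=8  (a history now [(2, 4), (3, 6), (11, 6), (12, 1), (15, 8)])
v16: WRITE b=3  (b history now [(1, 13), (5, 5), (8, 8), (9, 9), (10, 7), (13, 8), (16, 3)])
v17: WRITE b=0  (b history now [(1, 13), (5, 5), (8, 8), (9, 9), (10, 7), (13, 8), (16, 3), (17, 0)])
READ b @v3: history=[(1, 13), (5, 5), (8, 8), (9, 9), (10, 7), (13, 8), (16, 3), (17, 0)] -> pick v1 -> 13
v18: WRITE b=7  (b history now [(1, 13), (5, 5), (8, 8), (9, 9), (10, 7), (13, 8), (16, 3), (17, 0), (18, 7)])
READ b @v16: history=[(1, 13), (5, 5), (8, 8), (9, 9), (10, 7), (13, 8), (16, 3), (17, 0), (18, 7)] -> pick v16 -> 3
v19: WRITE c=8  (c history now [(4, 2), (6, 10), (7, 4), (14, 10), (19, 8)])
v20: WRITE c=8  (c history now [(4, 2), (6, 10), (7, 4), (14, 10), (19, 8), (20, 8)])

Answer: NONE
NONE
6
10
5
4
NONE
13
3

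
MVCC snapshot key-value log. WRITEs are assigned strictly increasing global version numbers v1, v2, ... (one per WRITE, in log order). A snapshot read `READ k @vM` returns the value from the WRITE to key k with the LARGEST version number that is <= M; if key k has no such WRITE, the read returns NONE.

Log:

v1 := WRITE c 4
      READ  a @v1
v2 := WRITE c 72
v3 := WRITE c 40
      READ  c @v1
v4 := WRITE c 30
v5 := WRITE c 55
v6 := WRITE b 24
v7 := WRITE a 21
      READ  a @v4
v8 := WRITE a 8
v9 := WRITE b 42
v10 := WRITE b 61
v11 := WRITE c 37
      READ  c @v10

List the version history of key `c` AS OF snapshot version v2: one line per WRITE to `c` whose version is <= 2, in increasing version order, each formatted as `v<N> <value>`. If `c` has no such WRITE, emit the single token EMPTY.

Answer: v1 4
v2 72

Derivation:
Scan writes for key=c with version <= 2:
  v1 WRITE c 4 -> keep
  v2 WRITE c 72 -> keep
  v3 WRITE c 40 -> drop (> snap)
  v4 WRITE c 30 -> drop (> snap)
  v5 WRITE c 55 -> drop (> snap)
  v6 WRITE b 24 -> skip
  v7 WRITE a 21 -> skip
  v8 WRITE a 8 -> skip
  v9 WRITE b 42 -> skip
  v10 WRITE b 61 -> skip
  v11 WRITE c 37 -> drop (> snap)
Collected: [(1, 4), (2, 72)]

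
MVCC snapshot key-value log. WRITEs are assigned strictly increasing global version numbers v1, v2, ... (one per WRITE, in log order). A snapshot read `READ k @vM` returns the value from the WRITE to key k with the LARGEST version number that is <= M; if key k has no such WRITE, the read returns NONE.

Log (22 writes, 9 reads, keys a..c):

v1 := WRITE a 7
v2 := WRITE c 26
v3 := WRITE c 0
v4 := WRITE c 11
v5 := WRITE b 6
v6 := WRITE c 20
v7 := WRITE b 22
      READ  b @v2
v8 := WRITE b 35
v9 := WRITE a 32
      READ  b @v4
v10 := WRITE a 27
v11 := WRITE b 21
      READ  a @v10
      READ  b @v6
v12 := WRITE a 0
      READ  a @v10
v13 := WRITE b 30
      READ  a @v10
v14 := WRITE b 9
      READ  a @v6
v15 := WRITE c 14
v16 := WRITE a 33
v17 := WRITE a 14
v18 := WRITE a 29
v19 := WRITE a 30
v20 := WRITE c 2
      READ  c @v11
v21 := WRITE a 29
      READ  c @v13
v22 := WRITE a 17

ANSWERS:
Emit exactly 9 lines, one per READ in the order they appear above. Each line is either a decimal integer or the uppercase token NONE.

v1: WRITE a=7  (a history now [(1, 7)])
v2: WRITE c=26  (c history now [(2, 26)])
v3: WRITE c=0  (c history now [(2, 26), (3, 0)])
v4: WRITE c=11  (c history now [(2, 26), (3, 0), (4, 11)])
v5: WRITE b=6  (b history now [(5, 6)])
v6: WRITE c=20  (c history now [(2, 26), (3, 0), (4, 11), (6, 20)])
v7: WRITE b=22  (b history now [(5, 6), (7, 22)])
READ b @v2: history=[(5, 6), (7, 22)] -> no version <= 2 -> NONE
v8: WRITE b=35  (b history now [(5, 6), (7, 22), (8, 35)])
v9: WRITE a=32  (a history now [(1, 7), (9, 32)])
READ b @v4: history=[(5, 6), (7, 22), (8, 35)] -> no version <= 4 -> NONE
v10: WRITE a=27  (a history now [(1, 7), (9, 32), (10, 27)])
v11: WRITE b=21  (b history now [(5, 6), (7, 22), (8, 35), (11, 21)])
READ a @v10: history=[(1, 7), (9, 32), (10, 27)] -> pick v10 -> 27
READ b @v6: history=[(5, 6), (7, 22), (8, 35), (11, 21)] -> pick v5 -> 6
v12: WRITE a=0  (a history now [(1, 7), (9, 32), (10, 27), (12, 0)])
READ a @v10: history=[(1, 7), (9, 32), (10, 27), (12, 0)] -> pick v10 -> 27
v13: WRITE b=30  (b history now [(5, 6), (7, 22), (8, 35), (11, 21), (13, 30)])
READ a @v10: history=[(1, 7), (9, 32), (10, 27), (12, 0)] -> pick v10 -> 27
v14: WRITE b=9  (b history now [(5, 6), (7, 22), (8, 35), (11, 21), (13, 30), (14, 9)])
READ a @v6: history=[(1, 7), (9, 32), (10, 27), (12, 0)] -> pick v1 -> 7
v15: WRITE c=14  (c history now [(2, 26), (3, 0), (4, 11), (6, 20), (15, 14)])
v16: WRITE a=33  (a history now [(1, 7), (9, 32), (10, 27), (12, 0), (16, 33)])
v17: WRITE a=14  (a history now [(1, 7), (9, 32), (10, 27), (12, 0), (16, 33), (17, 14)])
v18: WRITE a=29  (a history now [(1, 7), (9, 32), (10, 27), (12, 0), (16, 33), (17, 14), (18, 29)])
v19: WRITE a=30  (a history now [(1, 7), (9, 32), (10, 27), (12, 0), (16, 33), (17, 14), (18, 29), (19, 30)])
v20: WRITE c=2  (c history now [(2, 26), (3, 0), (4, 11), (6, 20), (15, 14), (20, 2)])
READ c @v11: history=[(2, 26), (3, 0), (4, 11), (6, 20), (15, 14), (20, 2)] -> pick v6 -> 20
v21: WRITE a=29  (a history now [(1, 7), (9, 32), (10, 27), (12, 0), (16, 33), (17, 14), (18, 29), (19, 30), (21, 29)])
READ c @v13: history=[(2, 26), (3, 0), (4, 11), (6, 20), (15, 14), (20, 2)] -> pick v6 -> 20
v22: WRITE a=17  (a history now [(1, 7), (9, 32), (10, 27), (12, 0), (16, 33), (17, 14), (18, 29), (19, 30), (21, 29), (22, 17)])

Answer: NONE
NONE
27
6
27
27
7
20
20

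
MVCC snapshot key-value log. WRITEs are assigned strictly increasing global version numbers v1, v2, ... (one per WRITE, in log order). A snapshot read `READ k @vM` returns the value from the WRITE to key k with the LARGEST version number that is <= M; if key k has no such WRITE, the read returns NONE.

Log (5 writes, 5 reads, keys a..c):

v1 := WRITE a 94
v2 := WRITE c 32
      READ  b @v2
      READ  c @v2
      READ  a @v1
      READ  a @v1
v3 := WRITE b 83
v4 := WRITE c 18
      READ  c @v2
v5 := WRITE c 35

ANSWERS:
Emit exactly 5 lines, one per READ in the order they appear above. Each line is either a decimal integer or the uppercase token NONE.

Answer: NONE
32
94
94
32

Derivation:
v1: WRITE a=94  (a history now [(1, 94)])
v2: WRITE c=32  (c history now [(2, 32)])
READ b @v2: history=[] -> no version <= 2 -> NONE
READ c @v2: history=[(2, 32)] -> pick v2 -> 32
READ a @v1: history=[(1, 94)] -> pick v1 -> 94
READ a @v1: history=[(1, 94)] -> pick v1 -> 94
v3: WRITE b=83  (b history now [(3, 83)])
v4: WRITE c=18  (c history now [(2, 32), (4, 18)])
READ c @v2: history=[(2, 32), (4, 18)] -> pick v2 -> 32
v5: WRITE c=35  (c history now [(2, 32), (4, 18), (5, 35)])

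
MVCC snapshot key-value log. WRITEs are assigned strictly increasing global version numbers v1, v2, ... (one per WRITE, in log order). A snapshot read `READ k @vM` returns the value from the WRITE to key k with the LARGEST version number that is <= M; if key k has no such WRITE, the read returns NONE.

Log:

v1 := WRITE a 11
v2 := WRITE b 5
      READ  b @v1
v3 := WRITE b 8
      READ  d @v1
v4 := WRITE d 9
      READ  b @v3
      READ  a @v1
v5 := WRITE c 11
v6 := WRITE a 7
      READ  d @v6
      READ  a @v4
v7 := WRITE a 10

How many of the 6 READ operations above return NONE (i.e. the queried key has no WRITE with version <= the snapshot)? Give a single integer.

v1: WRITE a=11  (a history now [(1, 11)])
v2: WRITE b=5  (b history now [(2, 5)])
READ b @v1: history=[(2, 5)] -> no version <= 1 -> NONE
v3: WRITE b=8  (b history now [(2, 5), (3, 8)])
READ d @v1: history=[] -> no version <= 1 -> NONE
v4: WRITE d=9  (d history now [(4, 9)])
READ b @v3: history=[(2, 5), (3, 8)] -> pick v3 -> 8
READ a @v1: history=[(1, 11)] -> pick v1 -> 11
v5: WRITE c=11  (c history now [(5, 11)])
v6: WRITE a=7  (a history now [(1, 11), (6, 7)])
READ d @v6: history=[(4, 9)] -> pick v4 -> 9
READ a @v4: history=[(1, 11), (6, 7)] -> pick v1 -> 11
v7: WRITE a=10  (a history now [(1, 11), (6, 7), (7, 10)])
Read results in order: ['NONE', 'NONE', '8', '11', '9', '11']
NONE count = 2

Answer: 2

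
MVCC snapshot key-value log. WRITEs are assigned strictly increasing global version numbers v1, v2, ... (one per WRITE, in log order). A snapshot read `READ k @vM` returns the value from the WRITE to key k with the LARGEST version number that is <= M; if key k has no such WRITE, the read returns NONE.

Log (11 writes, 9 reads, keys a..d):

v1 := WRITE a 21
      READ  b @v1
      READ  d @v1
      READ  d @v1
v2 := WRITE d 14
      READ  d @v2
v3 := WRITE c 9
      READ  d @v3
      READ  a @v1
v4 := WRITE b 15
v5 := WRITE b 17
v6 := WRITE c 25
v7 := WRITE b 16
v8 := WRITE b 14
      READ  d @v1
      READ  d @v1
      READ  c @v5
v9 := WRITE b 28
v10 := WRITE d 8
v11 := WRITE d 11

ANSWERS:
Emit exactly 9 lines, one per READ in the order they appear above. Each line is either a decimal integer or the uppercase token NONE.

Answer: NONE
NONE
NONE
14
14
21
NONE
NONE
9

Derivation:
v1: WRITE a=21  (a history now [(1, 21)])
READ b @v1: history=[] -> no version <= 1 -> NONE
READ d @v1: history=[] -> no version <= 1 -> NONE
READ d @v1: history=[] -> no version <= 1 -> NONE
v2: WRITE d=14  (d history now [(2, 14)])
READ d @v2: history=[(2, 14)] -> pick v2 -> 14
v3: WRITE c=9  (c history now [(3, 9)])
READ d @v3: history=[(2, 14)] -> pick v2 -> 14
READ a @v1: history=[(1, 21)] -> pick v1 -> 21
v4: WRITE b=15  (b history now [(4, 15)])
v5: WRITE b=17  (b history now [(4, 15), (5, 17)])
v6: WRITE c=25  (c history now [(3, 9), (6, 25)])
v7: WRITE b=16  (b history now [(4, 15), (5, 17), (7, 16)])
v8: WRITE b=14  (b history now [(4, 15), (5, 17), (7, 16), (8, 14)])
READ d @v1: history=[(2, 14)] -> no version <= 1 -> NONE
READ d @v1: history=[(2, 14)] -> no version <= 1 -> NONE
READ c @v5: history=[(3, 9), (6, 25)] -> pick v3 -> 9
v9: WRITE b=28  (b history now [(4, 15), (5, 17), (7, 16), (8, 14), (9, 28)])
v10: WRITE d=8  (d history now [(2, 14), (10, 8)])
v11: WRITE d=11  (d history now [(2, 14), (10, 8), (11, 11)])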